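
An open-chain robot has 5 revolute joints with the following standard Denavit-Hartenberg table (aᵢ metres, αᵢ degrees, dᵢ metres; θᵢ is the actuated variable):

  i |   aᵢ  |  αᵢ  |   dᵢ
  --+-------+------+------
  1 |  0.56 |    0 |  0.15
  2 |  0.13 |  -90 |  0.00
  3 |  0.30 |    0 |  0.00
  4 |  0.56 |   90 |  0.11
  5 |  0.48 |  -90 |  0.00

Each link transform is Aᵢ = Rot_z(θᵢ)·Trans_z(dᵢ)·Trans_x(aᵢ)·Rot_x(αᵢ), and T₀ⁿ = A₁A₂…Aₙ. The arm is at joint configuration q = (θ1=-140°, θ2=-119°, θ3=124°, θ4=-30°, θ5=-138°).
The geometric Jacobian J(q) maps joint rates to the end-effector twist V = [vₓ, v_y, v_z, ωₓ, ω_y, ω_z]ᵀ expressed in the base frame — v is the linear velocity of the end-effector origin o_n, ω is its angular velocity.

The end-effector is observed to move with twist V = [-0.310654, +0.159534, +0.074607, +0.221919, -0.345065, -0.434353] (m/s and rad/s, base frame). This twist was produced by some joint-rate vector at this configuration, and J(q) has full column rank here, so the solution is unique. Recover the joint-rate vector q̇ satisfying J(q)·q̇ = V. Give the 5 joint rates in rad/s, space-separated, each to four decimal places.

o_n = [-0.2118, -0.3706, -0.3015]
J₁: ẑ×o_n = [0.3706, -0.2118, 0.0000], ω = ẑ
J2: z=[0.0000, 0.0000, 1.0000] o=[-0.4290, -0.3600, 0.1500] → [0.0107, 0.2172, -0.0000, 0.0000, 0.0000, 1.0000]
J3: z=[-0.9816, -0.1908, 0.0000] o=[-0.4538, -0.2323, 0.1500] → [0.0862, -0.4432, 0.1819, -0.9816, -0.1908, 0.0000]
J4: z=[-0.9816, -0.1908, 0.0000] o=[-0.4218, -0.3970, -0.0987] → [0.0387, -0.1991, 0.0142, -0.9816, -0.1908, 0.0000]
J5: z=[-0.1903, 0.9792, -0.0698] o=[-0.5223, -0.4564, -0.6573] → [0.3544, 0.0461, -0.3204, -0.1903, 0.9792, -0.0698]
q̇ = J⁺·V = [-0.4210, -0.0400, -0.2720, 0.1200, -0.3820]

-0.4210 -0.0400 -0.2720 0.1200 -0.3820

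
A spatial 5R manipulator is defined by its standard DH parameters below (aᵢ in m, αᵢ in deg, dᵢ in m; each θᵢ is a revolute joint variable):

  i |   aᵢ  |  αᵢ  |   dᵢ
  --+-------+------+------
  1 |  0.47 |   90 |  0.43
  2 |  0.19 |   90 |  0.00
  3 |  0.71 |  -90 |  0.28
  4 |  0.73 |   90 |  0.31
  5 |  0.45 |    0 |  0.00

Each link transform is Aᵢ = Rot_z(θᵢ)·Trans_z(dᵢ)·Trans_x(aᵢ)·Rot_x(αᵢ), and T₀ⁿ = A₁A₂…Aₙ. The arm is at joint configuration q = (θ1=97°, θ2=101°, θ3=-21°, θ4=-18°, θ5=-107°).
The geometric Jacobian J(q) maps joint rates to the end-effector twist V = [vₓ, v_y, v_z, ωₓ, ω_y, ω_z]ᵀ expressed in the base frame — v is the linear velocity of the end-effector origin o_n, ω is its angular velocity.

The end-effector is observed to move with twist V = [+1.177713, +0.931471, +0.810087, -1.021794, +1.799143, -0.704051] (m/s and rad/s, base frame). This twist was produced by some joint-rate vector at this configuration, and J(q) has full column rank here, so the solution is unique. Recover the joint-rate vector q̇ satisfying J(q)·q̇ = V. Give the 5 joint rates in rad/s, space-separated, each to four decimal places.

-0.4670 0.0020 0.9930 -0.9580 0.8800

o_n = [-0.6482, 0.5959, 1.8351]
J₁: ẑ×o_n = [-0.5959, -0.6482, 0.0000], ω = ẑ
J2: z=[0.9925, 0.1219, 0.0000] o=[-0.0573, 0.4665, 0.4300] → [0.1712, -1.3947, 0.2005, 0.9925, 0.1219, 0.0000]
J3: z=[-0.1196, 0.9743, 0.1908] o=[-0.0529, 0.4305, 0.6165] → [1.1558, 0.0322, 0.5603, -0.1196, 0.9743, 0.1908]
J4: z=[0.9350, 0.0459, 0.3518] o=[-0.3235, 0.5468, 1.3206] → [0.0063, -0.5953, 0.0609, 0.9350, 0.0459, 0.3518]
J5: z=[-0.0106, 0.9948, -0.1017] o=[-0.2925, 0.6277, 2.1089] → [-0.2756, 0.0333, 0.3542, -0.0106, 0.9948, -0.1017]
q̇ = J⁺·V = [-0.4670, 0.0020, 0.9930, -0.9580, 0.8800]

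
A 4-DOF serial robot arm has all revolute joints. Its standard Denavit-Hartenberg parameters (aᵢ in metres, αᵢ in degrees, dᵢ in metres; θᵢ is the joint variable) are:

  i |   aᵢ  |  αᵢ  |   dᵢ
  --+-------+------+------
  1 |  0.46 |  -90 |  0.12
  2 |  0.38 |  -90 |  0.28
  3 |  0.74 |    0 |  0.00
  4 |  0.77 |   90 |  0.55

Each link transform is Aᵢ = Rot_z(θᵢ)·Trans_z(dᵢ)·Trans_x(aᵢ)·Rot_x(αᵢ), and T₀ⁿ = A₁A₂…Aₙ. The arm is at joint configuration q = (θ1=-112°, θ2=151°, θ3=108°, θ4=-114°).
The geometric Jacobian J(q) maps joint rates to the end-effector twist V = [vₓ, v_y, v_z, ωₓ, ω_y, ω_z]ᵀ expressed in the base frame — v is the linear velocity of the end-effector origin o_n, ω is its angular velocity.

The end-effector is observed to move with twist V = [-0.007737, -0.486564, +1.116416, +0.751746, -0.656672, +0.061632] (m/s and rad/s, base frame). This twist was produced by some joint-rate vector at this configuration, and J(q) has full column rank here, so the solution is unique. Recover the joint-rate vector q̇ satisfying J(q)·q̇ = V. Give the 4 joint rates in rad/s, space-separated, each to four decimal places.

o_n = [-0.0902, 0.6930, 0.1564]
J₁: ẑ×o_n = [-0.6930, -0.0902, 0.0000], ω = ẑ
J2: z=[0.9272, -0.3746, 0.0000] o=[-0.1723, -0.4265, 0.1200] → [-0.0136, -0.0338, 1.0688, 0.9272, -0.3746, 0.0000]
J3: z=[0.1816, 0.4495, 0.8746] o=[0.2118, -0.2232, -0.0642] → [-0.7022, -0.3042, 0.3022, 0.1816, 0.4495, 0.8746]
J4: z=[0.1816, 0.4495, 0.8746] o=[-0.5157, -0.1450, 0.0466] → [-0.6836, 0.3521, -0.0390, 0.1816, 0.4495, 0.8746]
q̇ = J⁺·V = [0.6520, 0.9430, 0.2410, -0.9160]

0.6520 0.9430 0.2410 -0.9160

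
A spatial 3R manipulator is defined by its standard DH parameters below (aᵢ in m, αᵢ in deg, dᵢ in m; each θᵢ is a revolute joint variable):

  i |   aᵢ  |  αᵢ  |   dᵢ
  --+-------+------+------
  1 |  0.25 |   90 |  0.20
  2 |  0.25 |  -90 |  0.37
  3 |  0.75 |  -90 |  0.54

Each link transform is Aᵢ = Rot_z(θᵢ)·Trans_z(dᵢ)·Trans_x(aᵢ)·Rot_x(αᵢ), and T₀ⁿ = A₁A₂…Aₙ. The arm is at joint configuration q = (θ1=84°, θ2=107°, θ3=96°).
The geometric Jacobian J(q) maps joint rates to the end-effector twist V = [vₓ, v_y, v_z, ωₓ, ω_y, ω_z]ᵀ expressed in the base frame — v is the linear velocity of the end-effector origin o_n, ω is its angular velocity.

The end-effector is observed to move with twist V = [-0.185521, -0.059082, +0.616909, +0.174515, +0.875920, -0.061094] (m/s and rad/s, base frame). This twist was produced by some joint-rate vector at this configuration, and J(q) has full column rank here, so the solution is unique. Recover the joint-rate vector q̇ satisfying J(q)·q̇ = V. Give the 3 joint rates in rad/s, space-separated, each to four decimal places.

-0.3330 0.0820 -0.9300

o_n = [-0.4069, -0.2756, 0.2062]
J₁: ẑ×o_n = [0.2756, -0.4069, 0.0000], ω = ẑ
J2: z=[0.9945, -0.1045, 0.0000] o=[0.0261, 0.2486, 0.2000] → [-0.0007, -0.0062, -0.5666, 0.9945, -0.1045, 0.0000]
J3: z=[-0.1000, -0.9511, -0.2924] o=[0.3865, 0.1373, 0.4391] → [0.1008, 0.2087, -0.7133, -0.1000, -0.9511, -0.2924]
q̇ = J⁺·V = [-0.3330, 0.0820, -0.9300]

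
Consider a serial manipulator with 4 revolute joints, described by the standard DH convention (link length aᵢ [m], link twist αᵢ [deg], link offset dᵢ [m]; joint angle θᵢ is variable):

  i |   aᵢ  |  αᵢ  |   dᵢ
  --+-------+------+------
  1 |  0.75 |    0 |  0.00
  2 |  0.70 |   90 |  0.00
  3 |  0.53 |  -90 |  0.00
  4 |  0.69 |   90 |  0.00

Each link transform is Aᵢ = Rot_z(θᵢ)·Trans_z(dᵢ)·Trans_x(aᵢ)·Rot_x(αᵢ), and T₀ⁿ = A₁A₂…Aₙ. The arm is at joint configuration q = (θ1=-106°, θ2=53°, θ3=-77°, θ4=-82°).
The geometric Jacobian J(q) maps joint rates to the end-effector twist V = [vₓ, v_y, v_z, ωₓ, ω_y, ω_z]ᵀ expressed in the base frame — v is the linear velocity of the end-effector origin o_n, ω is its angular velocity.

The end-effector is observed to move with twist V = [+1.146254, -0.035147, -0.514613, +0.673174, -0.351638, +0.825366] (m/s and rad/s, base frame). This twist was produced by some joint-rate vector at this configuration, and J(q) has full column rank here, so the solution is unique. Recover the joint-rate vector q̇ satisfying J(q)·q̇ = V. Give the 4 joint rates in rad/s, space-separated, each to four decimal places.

o_n = [-0.2464, -1.8037, -0.6100]
J₁: ẑ×o_n = [1.8037, -0.2464, 0.0000], ω = ẑ
J2: z=[0.0000, 0.0000, 1.0000] o=[-0.2067, -0.7209, 0.0000] → [1.0827, -0.0397, 0.0000, 0.0000, 0.0000, 1.0000]
J3: z=[-0.7986, -0.6018, 0.0000] o=[0.2145, -1.2800, 0.0000] → [0.3671, -0.4872, 0.1408, -0.7986, -0.6018, 0.0000]
J4: z=[0.5864, -0.7782, 0.2250] o=[0.2863, -1.3752, -0.5164] → [0.1692, -0.0650, -0.6658, 0.5864, -0.7782, 0.2250]
q̇ = J⁺·V = [0.5890, 0.0780, -0.3260, 0.7040]

0.5890 0.0780 -0.3260 0.7040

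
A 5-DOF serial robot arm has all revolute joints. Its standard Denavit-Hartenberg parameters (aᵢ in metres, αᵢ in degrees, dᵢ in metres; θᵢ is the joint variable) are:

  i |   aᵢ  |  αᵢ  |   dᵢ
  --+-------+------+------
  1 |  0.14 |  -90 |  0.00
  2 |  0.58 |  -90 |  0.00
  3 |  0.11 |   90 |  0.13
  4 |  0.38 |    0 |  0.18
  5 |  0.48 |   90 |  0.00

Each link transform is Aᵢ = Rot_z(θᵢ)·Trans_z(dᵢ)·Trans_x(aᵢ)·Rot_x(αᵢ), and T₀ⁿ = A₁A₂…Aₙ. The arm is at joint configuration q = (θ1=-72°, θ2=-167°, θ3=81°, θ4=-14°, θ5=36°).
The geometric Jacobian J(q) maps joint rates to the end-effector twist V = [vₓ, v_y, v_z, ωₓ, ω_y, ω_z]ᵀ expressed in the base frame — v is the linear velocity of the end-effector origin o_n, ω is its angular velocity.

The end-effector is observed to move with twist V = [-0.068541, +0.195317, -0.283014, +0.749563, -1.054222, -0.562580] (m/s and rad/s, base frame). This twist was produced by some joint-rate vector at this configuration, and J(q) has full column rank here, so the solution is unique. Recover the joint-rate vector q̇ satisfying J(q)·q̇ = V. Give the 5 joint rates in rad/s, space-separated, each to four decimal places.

-0.2140 0.5900 -0.0620 -0.6370 -0.6600

o_n = [-1.0542, 0.3831, 0.4153]
J₁: ẑ×o_n = [-0.3831, -1.0542, 0.0000], ω = ẑ
J2: z=[0.9511, 0.3090, 0.0000] o=[0.0433, -0.1331, 0.0000] → [0.1283, -0.3949, 0.8302, 0.9511, 0.3090, 0.0000]
J3: z=[0.0695, -0.2139, 0.9744] o=[-0.1314, 0.4043, 0.1305] → [-0.0403, -0.9190, -0.1989, 0.0695, -0.2139, 0.9744]
J4: z=[-0.1486, 0.9636, 0.2222] o=[-0.2308, 0.3589, 0.2610] → [0.1433, -0.1600, 0.7898, -0.1486, 0.9636, 0.2222]
J5: z=[-0.1486, 0.9636, 0.2222] o=[-0.6277, 0.4929, 0.2244] → [0.2083, -0.0664, 0.4273, -0.1486, 0.9636, 0.2222]
q̇ = J⁺·V = [-0.2140, 0.5900, -0.0620, -0.6370, -0.6600]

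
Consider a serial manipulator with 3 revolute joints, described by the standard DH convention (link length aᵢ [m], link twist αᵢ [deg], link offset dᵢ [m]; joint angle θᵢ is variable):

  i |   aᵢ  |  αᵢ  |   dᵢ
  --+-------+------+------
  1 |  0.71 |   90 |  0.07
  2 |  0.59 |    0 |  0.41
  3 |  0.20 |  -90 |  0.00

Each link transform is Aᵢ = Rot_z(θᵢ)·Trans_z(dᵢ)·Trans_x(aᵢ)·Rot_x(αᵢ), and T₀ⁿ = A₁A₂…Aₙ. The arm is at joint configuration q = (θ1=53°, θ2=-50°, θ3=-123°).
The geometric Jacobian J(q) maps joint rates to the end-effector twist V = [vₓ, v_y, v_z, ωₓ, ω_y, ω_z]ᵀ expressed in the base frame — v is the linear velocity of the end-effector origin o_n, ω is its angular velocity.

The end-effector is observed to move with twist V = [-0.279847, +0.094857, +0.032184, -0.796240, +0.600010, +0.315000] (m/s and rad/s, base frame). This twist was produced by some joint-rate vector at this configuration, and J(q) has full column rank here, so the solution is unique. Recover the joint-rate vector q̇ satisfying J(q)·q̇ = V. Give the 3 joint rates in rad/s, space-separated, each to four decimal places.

0.3150 -0.4370 -0.5600

o_n = [0.8635, 0.4646, -0.4063]
J₁: ẑ×o_n = [-0.4646, 0.8635, 0.0000], ω = ẑ
J2: z=[0.7986, -0.6018, 0.0000] o=[0.4273, 0.5670, 0.0700] → [0.2867, 0.3804, 0.1807, 0.7986, -0.6018, 0.0000]
J3: z=[0.7986, -0.6018, 0.0000] o=[0.9830, 0.6232, -0.3820] → [0.0147, 0.0195, -0.1985, 0.7986, -0.6018, 0.0000]
q̇ = J⁺·V = [0.3150, -0.4370, -0.5600]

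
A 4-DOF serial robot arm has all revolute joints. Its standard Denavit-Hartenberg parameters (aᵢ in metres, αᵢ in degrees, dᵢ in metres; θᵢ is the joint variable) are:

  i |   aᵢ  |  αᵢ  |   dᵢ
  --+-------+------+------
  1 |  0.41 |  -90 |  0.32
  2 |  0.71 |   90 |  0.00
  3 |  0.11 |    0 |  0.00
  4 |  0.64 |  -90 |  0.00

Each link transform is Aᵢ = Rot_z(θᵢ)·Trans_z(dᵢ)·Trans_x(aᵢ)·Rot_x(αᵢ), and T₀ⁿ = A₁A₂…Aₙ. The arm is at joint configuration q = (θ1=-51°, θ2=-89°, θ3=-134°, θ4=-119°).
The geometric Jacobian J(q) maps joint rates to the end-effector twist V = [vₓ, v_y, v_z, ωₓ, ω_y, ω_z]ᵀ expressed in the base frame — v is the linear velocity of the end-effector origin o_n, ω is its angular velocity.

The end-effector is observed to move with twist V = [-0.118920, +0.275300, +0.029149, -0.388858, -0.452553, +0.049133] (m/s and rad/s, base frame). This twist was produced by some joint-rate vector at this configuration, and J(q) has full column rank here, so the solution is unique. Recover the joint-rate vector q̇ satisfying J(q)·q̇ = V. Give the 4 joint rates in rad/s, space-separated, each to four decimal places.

0.0510 -0.5870 -0.5170 0.4100

o_n = [0.6771, 0.0107, 0.7664]
J₁: ẑ×o_n = [-0.0107, 0.6771, 0.0000], ω = ẑ
J2: z=[0.7771, 0.6293, 0.0000] o=[0.2580, -0.3186, 0.3200] → [0.2809, -0.3469, -0.0078, 0.7771, 0.6293, 0.0000]
J3: z=[-0.6292, 0.7770, 0.0175] o=[0.2658, -0.3283, 1.0299] → [-0.2107, -0.1586, -0.5328, -0.6292, 0.7770, 0.0175]
J4: z=[-0.6292, 0.7770, 0.0175] o=[0.2035, -0.3770, 0.9535] → [-0.1521, -0.1095, -0.6119, -0.6292, 0.7770, 0.0175]
q̇ = J⁺·V = [0.0510, -0.5870, -0.5170, 0.4100]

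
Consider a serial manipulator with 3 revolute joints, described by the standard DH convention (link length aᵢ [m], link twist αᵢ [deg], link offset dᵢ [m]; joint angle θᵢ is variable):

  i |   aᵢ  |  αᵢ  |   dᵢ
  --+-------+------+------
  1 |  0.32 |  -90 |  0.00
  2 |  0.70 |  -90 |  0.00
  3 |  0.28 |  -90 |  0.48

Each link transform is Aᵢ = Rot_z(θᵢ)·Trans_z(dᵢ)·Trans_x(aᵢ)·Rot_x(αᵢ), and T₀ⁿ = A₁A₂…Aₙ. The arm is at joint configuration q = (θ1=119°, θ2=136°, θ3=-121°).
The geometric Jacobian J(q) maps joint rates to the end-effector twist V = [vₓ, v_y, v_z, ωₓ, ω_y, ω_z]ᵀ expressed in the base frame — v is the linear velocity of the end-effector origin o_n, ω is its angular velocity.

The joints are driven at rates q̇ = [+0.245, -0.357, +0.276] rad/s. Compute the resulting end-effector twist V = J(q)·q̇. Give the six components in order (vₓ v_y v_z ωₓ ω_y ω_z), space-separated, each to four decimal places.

0.0983 -0.0506 -0.3078 0.4052 0.0054 0.4435

o_n = [-0.0096, -0.4778, -0.0408]
J₁: ẑ×o_n = [0.4778, -0.0096, 0.0000], ω = ẑ
J2: z=[-0.8746, -0.4848, 0.0000] o=[-0.1551, 0.2799, 0.0000] → [0.0198, -0.0357, 0.7332, -0.8746, -0.4848, 0.0000]
J3: z=[0.3368, -0.6076, 0.7193] o=[0.0890, -0.1605, -0.4863] → [-0.0424, -0.2209, -0.1667, 0.3368, -0.6076, 0.7193]
V = J·q̇ = [0.0983, -0.0506, -0.3078, 0.4052, 0.0054, 0.4435]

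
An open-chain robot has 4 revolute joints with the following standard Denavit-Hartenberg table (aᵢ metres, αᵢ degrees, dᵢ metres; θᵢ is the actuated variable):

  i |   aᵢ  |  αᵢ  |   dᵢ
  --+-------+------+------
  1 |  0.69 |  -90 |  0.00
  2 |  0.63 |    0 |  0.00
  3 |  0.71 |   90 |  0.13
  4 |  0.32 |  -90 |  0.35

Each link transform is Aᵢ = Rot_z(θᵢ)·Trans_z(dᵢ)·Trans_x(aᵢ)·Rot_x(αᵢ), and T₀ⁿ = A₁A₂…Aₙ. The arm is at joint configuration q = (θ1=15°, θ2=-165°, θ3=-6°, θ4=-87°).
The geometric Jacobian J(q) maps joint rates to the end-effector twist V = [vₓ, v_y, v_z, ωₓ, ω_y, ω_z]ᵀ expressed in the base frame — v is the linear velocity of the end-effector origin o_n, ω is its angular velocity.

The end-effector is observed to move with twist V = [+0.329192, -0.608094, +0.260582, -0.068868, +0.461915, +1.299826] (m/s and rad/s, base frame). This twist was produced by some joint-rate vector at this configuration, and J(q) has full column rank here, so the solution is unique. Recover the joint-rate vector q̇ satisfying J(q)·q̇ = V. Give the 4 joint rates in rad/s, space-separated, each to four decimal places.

0.9650 -0.1330 0.5970 -0.3390

o_n = [-0.6185, -0.3620, -0.0689]
J₁: ẑ×o_n = [0.3620, -0.6185, 0.0000], ω = ẑ
J2: z=[-0.2588, 0.9659, 0.0000] o=[0.6665, 0.1786, 0.0000] → [-0.0666, -0.0178, 1.3811, -0.2588, 0.9659, 0.0000]
J3: z=[-0.2588, 0.9659, 0.0000] o=[0.0787, 0.0211, 0.1631] → [-0.2241, -0.0600, 0.7726, -0.2588, 0.9659, 0.0000]
J4: z=[-0.1511, -0.0405, -0.9877] o=[-0.6323, -0.0348, 0.2741] → [-0.3092, -0.0655, 0.0500, -0.1511, -0.0405, -0.9877]
q̇ = J⁺·V = [0.9650, -0.1330, 0.5970, -0.3390]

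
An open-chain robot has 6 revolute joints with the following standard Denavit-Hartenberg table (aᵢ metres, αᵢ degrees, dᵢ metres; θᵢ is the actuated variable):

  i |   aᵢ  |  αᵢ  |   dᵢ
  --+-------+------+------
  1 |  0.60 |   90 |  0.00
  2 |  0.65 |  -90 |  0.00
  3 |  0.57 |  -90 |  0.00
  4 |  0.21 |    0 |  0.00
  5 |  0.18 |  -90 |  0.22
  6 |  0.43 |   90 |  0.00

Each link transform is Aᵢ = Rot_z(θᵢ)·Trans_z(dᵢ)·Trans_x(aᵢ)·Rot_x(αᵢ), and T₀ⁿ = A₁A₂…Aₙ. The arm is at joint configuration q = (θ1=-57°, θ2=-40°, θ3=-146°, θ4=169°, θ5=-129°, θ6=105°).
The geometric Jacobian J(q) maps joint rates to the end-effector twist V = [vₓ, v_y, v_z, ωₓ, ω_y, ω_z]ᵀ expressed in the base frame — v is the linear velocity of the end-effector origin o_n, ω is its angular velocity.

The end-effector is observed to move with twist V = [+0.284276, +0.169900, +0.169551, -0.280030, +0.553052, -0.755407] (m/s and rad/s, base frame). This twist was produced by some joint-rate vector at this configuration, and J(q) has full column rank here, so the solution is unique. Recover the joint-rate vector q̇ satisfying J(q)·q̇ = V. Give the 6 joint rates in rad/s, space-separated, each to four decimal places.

o_n = [0.3193, -0.6220, -0.1902]
J₁: ẑ×o_n = [0.6220, 0.3193, -0.0000], ω = ẑ
J2: z=[-0.8387, -0.5446, 0.0000] o=[0.3268, -0.5032, 0.0000] → [0.1036, -0.1595, 0.0956, -0.8387, -0.5446, 0.0000]
J3: z=[0.3501, -0.5391, 0.7660] o=[0.5980, -0.9208, -0.4178] → [-0.3516, -0.2931, -0.0456, 0.3501, -0.5391, 0.7660]
J4: z=[-0.4620, -0.8108, -0.3594] o=[0.1335, -0.7908, -0.1141] → [0.1224, -0.1020, 0.0727, -0.4620, -0.8108, -0.3594]
J5: z=[-0.4620, -0.8108, -0.3594] o=[0.2875, -0.8162, -0.2546] → [0.0176, 0.0183, -0.0639, -0.4620, -0.8108, -0.3594]
J6: z=[0.2556, 0.2664, -0.9294] o=[0.0329, -0.9008, -0.3488] → [0.3013, -0.3067, -0.0050, 0.2556, 0.2664, -0.9294]
q̇ = J⁺·V = [-0.1630, -0.0930, -0.9580, 0.9680, -0.9970, -0.1410]

-0.1630 -0.0930 -0.9580 0.9680 -0.9970 -0.1410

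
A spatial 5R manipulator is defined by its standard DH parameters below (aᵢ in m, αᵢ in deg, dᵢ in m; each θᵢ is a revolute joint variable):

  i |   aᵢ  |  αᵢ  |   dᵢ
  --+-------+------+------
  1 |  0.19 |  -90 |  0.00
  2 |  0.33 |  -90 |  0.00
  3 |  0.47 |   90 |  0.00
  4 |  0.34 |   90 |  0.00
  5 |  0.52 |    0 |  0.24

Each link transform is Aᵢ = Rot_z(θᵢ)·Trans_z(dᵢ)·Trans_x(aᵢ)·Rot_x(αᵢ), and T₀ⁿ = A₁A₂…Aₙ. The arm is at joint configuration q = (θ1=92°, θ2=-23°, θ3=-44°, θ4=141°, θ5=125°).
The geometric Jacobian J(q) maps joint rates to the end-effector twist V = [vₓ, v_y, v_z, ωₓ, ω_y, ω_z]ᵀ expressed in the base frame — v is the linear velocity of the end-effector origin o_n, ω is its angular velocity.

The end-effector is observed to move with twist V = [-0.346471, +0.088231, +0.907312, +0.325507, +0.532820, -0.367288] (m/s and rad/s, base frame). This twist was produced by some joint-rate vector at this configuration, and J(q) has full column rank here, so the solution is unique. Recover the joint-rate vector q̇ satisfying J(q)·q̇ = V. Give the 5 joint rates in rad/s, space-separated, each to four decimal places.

o_n = [-0.7391, 0.6689, -0.0171]
J₁: ẑ×o_n = [-0.6689, -0.7391, 0.0000], ω = ẑ
J2: z=[-0.9994, -0.0349, 0.0000] o=[-0.0066, 0.1899, 0.0000] → [0.0006, -0.0171, -0.5043, -0.9994, -0.0349, 0.0000]
J3: z=[-0.0136, 0.3905, -0.9205] o=[-0.0172, 0.4935, 0.1289] → [0.1045, 0.6625, 0.2795, -0.0136, 0.3905, -0.9205]
J4: z=[-0.6966, -0.6642, -0.2714] o=[-0.3544, 0.7931, 0.2610] → [0.1510, -0.0893, -0.1690, -0.6966, -0.6642, -0.2714]
J5: z=[-0.4620, 0.7047, -0.5385] o=[-0.1678, 0.7082, -0.0102] → [-0.0260, 0.3044, 0.4208, -0.4620, 0.7047, -0.5385]
q̇ = J⁺·V = [0.6610, -0.9780, 0.5370, 0.4020, 0.7890]

0.6610 -0.9780 0.5370 0.4020 0.7890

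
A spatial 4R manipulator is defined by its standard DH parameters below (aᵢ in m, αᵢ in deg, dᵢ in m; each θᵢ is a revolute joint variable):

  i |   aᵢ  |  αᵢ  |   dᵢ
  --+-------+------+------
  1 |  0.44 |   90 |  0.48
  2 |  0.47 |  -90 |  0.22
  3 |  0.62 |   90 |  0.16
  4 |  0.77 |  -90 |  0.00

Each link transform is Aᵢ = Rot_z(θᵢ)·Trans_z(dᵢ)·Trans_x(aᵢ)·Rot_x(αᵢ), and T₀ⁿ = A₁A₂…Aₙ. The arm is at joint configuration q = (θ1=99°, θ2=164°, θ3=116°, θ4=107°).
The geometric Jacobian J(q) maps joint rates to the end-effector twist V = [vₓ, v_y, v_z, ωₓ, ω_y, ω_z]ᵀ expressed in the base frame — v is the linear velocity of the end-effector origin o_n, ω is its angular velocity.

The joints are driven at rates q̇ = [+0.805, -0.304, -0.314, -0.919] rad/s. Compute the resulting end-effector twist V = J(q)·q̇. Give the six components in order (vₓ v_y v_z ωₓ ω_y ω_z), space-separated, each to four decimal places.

-0.5458 -0.3139 -0.0881 -0.0401 0.8852 0.8792

o_n = [-0.1188, -0.1124, -0.2998]
J₁: ẑ×o_n = [0.1124, -0.1188, 0.0000], ω = ẑ
J2: z=[0.9877, 0.1564, 0.0000] o=[-0.0688, 0.4346, 0.4800] → [-0.1220, 0.7702, -0.5325, 0.9877, 0.1564, 0.0000]
J3: z=[0.0431, -0.2722, -0.9613] o=[0.2191, 0.0228, 0.6095] → [0.1176, 0.3640, -0.0978, 0.0431, -0.2722, -0.9613]
J4: z=[-0.2978, -0.9219, 0.2477] o=[-0.3652, 0.1501, 0.3808] → [0.6925, -0.1416, 0.3054, -0.2978, -0.9219, 0.2477]
V = J·q̇ = [-0.5458, -0.3139, -0.0881, -0.0401, 0.8852, 0.8792]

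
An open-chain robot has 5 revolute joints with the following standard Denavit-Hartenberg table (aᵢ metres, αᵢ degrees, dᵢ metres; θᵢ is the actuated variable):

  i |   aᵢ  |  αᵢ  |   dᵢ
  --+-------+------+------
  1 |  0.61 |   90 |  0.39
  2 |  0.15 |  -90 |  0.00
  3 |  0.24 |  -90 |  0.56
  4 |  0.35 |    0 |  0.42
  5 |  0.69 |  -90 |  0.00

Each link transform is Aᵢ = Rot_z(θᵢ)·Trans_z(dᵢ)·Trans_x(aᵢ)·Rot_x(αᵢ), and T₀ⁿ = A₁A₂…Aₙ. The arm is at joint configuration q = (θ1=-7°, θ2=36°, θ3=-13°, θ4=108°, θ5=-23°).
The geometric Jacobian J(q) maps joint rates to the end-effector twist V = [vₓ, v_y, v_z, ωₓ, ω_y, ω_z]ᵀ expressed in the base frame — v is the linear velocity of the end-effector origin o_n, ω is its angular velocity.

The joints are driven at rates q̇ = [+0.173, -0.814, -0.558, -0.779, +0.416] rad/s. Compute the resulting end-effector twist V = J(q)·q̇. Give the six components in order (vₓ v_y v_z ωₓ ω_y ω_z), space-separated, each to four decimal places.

0.4326 -0.1124 -0.1434 0.3161 0.4250 -0.3264

o_n = [1.2651, 0.2135, 0.2713]
J₁: ẑ×o_n = [-0.2135, 1.2651, 0.0000], ω = ẑ
J2: z=[-0.1219, -0.9925, 0.0000] o=[0.6055, -0.0743, 0.3900] → [0.1178, -0.0145, 0.6196, -0.1219, -0.9925, 0.0000]
J3: z=[-0.5834, 0.0716, 0.8090] o=[0.7259, -0.0891, 0.4782] → [-0.2596, 0.3155, -0.2152, -0.5834, 0.0716, 0.8090]
J4: z=[0.2994, 0.9449, 0.1322] o=[0.5804, -0.1257, 1.0687] → [-0.7983, 0.3292, -0.5455, 0.2994, 0.9449, 0.1322]
J5: z=[0.2994, 0.9449, 0.1322] o=[0.8187, 0.2819, 0.7930] → [-0.4839, 0.2152, -0.4423, 0.2994, 0.9449, 0.1322]
V = J·q̇ = [0.4326, -0.1124, -0.1434, 0.3161, 0.4250, -0.3264]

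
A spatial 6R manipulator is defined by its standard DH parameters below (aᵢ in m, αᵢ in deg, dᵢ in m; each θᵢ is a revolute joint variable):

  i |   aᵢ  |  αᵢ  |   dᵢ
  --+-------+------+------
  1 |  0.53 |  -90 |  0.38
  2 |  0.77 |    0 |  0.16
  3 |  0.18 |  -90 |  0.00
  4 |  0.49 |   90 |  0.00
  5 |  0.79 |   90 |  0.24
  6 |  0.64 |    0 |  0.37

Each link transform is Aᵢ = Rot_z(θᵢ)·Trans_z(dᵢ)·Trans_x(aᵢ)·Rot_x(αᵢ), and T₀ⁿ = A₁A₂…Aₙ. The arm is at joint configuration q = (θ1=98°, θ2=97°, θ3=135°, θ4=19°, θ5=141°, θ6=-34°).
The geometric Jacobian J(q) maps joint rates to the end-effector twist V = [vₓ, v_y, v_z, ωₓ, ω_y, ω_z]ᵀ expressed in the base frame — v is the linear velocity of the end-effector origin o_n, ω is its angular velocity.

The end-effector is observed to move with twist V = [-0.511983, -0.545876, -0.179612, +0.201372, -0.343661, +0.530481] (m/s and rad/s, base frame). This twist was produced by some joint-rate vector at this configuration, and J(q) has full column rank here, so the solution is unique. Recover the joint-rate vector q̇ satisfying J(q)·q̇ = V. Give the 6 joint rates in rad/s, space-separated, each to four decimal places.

0.1040 0.2620 -0.9580 -0.4660 0.6980 0.5640

o_n = [-0.3417, 1.3729, 0.1899]
J₁: ẑ×o_n = [-1.3729, -0.3417, 0.0000], ω = ẑ
J2: z=[-0.9903, -0.1392, 0.0000] o=[-0.0738, 0.5248, 0.3800] → [0.0265, -0.1882, -0.8771, -0.9903, -0.1392, 0.0000]
J3: z=[-0.9903, -0.1392, 0.0000] o=[-0.2191, 0.4096, -0.3843] → [-0.0799, 0.5686, -0.9709, -0.9903, -0.1392, 0.0000]
J4: z=[-0.1097, 0.7803, 0.6157] o=[-0.2037, 0.2999, -0.2424] → [-0.3232, -0.0375, -0.0100, -0.1097, 0.7803, 0.6157]
J5: z=[-0.9084, -0.3301, 0.2566] o=[-0.0060, 0.0396, 0.1227] → [-0.3642, -0.0250, -1.3219, -0.9084, -0.3301, 0.2566]
J6: z=[0.1686, 0.2722, 0.9474] o=[-0.5263, 0.6745, 0.0329] → [-0.6189, 0.1483, 0.0676, 0.1686, 0.2722, 0.9474]
q̇ = J⁺·V = [0.1040, 0.2620, -0.9580, -0.4660, 0.6980, 0.5640]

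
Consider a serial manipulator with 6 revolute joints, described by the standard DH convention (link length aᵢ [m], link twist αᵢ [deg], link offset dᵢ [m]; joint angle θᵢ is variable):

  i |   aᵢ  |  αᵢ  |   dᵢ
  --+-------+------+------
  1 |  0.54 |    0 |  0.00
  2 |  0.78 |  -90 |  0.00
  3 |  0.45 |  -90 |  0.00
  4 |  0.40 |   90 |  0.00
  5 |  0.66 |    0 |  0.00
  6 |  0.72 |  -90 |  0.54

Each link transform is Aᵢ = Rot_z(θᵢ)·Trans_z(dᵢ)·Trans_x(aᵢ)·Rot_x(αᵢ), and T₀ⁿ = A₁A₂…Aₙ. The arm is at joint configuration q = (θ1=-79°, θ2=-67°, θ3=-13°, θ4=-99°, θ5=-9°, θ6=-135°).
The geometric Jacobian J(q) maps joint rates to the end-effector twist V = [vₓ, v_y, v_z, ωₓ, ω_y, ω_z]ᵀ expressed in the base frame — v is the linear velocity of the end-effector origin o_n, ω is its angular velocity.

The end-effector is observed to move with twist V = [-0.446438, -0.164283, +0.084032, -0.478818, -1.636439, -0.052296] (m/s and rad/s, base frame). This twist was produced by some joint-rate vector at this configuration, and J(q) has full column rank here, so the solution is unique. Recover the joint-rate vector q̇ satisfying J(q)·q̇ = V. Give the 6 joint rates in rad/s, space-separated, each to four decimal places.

0.4700 -0.3100 0.8940 0.5020 -0.7630 -0.4830

o_n = [-0.1068, -1.1289, 0.4777]
J₁: ẑ×o_n = [1.1289, -0.1068, 0.0000], ω = ẑ
J2: z=[0.0000, 0.0000, 1.0000] o=[0.1030, -0.5301, 0.0000] → [0.5988, -0.2098, 0.0000, 0.0000, 0.0000, 1.0000]
J3: z=[0.5592, -0.8290, 0.0000] o=[-0.5436, -0.9662, 0.0000] → [-0.3960, -0.2671, 0.2712, 0.5592, -0.8290, 0.0000]
J4: z=[-0.1865, -0.1258, -0.9744] o=[-0.9071, -1.2114, 0.1012] → [0.0331, -0.7096, 0.0853, -0.1865, -0.1258, -0.9744]
J5: z=[0.7104, 0.6678, -0.2222] o=[-0.6356, -1.5049, 0.0872] → [0.3444, -0.3949, -0.0861, 0.7104, 0.6678, -0.2222]
J6: z=[0.7104, 0.6678, -0.2222] o=[-0.1740, -1.9701, 0.1648] → [0.3958, -0.2372, 0.5527, 0.7104, 0.6678, -0.2222]
q̇ = J⁺·V = [0.4700, -0.3100, 0.8940, 0.5020, -0.7630, -0.4830]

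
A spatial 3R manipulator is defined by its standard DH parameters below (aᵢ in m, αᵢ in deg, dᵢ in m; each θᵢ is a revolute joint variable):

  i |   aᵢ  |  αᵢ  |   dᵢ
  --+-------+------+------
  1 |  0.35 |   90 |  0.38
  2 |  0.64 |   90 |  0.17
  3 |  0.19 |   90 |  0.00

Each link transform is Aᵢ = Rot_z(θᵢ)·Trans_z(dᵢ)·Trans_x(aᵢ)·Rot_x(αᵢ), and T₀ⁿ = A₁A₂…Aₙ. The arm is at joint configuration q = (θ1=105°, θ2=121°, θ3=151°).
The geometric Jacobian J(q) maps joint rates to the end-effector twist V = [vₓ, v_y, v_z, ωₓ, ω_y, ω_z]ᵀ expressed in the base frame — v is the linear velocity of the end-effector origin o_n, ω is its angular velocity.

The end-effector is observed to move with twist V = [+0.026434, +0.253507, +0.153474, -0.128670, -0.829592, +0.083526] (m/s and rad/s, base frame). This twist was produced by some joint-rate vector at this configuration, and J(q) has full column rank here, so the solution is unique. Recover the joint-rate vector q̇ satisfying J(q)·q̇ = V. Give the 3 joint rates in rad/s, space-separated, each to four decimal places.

0.5450 -0.3390 -0.8960

o_n = [0.2258, 0.1702, 0.7861]
J₁: ẑ×o_n = [-0.1702, 0.2258, 0.0000], ω = ẑ
J2: z=[0.9659, 0.2588, 0.0000] o=[-0.0906, 0.3381, 0.3800] → [0.1051, -0.3923, -0.2440, 0.9659, 0.2588, 0.0000]
J3: z=[-0.2219, 0.8280, 0.5150] o=[0.1589, 0.0637, 0.9286] → [-0.1728, 0.0028, -0.0790, -0.2219, 0.8280, 0.5150]
q̇ = J⁺·V = [0.5450, -0.3390, -0.8960]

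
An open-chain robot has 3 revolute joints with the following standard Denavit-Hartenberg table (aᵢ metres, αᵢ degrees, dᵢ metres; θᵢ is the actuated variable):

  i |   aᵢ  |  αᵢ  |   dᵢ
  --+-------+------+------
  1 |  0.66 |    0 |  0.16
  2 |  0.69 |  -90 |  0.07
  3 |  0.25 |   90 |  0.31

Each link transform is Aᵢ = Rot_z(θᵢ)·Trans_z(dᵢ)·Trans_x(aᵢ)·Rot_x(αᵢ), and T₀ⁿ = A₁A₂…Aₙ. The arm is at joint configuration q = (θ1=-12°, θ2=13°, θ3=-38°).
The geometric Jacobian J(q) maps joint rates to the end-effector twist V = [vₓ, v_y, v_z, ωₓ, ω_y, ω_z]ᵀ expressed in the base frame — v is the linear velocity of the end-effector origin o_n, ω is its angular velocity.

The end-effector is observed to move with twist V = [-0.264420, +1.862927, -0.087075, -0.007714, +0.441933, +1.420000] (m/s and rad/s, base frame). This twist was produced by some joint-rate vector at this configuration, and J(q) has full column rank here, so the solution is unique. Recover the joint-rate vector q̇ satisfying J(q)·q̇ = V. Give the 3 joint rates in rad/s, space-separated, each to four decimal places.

o_n = [1.5270, 0.1882, 0.3839]
J₁: ẑ×o_n = [-0.1882, 1.5270, 0.0000], ω = ẑ
J2: z=[0.0000, 0.0000, 1.0000] o=[0.6456, -0.1372, 0.1600] → [-0.3254, 0.8815, 0.0000, 0.0000, 0.0000, 1.0000]
J3: z=[-0.0175, 0.9998, 0.0000] o=[1.3355, -0.1252, 0.2300] → [0.1539, 0.0027, -0.1970, -0.0175, 0.9998, 0.0000]
q̇ = J⁺·V = [0.9450, 0.4750, 0.4420]

0.9450 0.4750 0.4420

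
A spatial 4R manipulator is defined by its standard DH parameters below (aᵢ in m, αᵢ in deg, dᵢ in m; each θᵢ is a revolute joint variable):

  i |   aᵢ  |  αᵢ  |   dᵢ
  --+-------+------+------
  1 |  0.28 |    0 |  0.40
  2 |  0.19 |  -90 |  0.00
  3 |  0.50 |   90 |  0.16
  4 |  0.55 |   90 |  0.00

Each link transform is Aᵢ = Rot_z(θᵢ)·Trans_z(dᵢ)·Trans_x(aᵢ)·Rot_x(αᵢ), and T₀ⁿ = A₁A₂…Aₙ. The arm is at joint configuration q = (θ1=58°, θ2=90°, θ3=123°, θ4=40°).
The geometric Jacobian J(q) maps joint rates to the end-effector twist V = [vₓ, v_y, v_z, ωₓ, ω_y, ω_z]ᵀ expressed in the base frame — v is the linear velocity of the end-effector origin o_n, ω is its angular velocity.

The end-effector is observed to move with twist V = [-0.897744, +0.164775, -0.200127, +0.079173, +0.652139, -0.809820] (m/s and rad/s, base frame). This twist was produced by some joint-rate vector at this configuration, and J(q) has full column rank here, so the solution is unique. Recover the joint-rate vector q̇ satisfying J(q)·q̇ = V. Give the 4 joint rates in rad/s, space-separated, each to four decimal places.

0.0070 -0.6360 -0.5950 0.3320

o_n = [0.1407, -0.3633, -0.3727]
J₁: ẑ×o_n = [0.3633, 0.1407, -0.0000], ω = ẑ
J2: z=[0.0000, 0.0000, 1.0000] o=[0.1484, 0.2375, 0.4000] → [0.6007, -0.0077, 0.0000, 0.0000, 0.0000, 1.0000]
J3: z=[-0.5299, -0.8480, 0.0000] o=[-0.0128, 0.3381, 0.4000] → [0.6553, -0.4095, 0.5018, -0.5299, -0.8480, 0.0000]
J4: z=[-0.7112, 0.4444, -0.5446] o=[0.1334, 0.0581, -0.0193] → [-0.3866, -0.2553, 0.2965, -0.7112, 0.4444, -0.5446]
q̇ = J⁺·V = [0.0070, -0.6360, -0.5950, 0.3320]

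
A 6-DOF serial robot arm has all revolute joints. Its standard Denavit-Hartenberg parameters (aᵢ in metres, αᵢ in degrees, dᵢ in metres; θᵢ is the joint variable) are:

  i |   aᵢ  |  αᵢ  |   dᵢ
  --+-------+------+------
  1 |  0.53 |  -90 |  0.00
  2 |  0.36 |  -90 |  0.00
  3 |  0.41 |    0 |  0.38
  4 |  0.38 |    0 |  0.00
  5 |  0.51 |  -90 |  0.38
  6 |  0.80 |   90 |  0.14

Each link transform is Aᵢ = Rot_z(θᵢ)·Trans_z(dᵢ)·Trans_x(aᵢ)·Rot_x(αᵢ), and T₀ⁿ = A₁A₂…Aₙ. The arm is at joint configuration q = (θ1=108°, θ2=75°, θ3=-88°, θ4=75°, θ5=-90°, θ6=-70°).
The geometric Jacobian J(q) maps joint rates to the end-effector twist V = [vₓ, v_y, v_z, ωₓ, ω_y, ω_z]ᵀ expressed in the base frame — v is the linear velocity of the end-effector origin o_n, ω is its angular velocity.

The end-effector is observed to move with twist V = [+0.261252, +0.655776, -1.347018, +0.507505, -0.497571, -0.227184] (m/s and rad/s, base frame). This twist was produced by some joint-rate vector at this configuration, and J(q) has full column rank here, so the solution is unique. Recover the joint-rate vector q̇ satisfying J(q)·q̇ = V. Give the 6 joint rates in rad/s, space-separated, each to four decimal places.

o_n = [-0.9960, -1.1100, -1.0720]
J₁: ẑ×o_n = [1.1100, -0.9960, 0.0000], ω = ẑ
J2: z=[-0.9511, -0.3090, 0.0000] o=[-0.1638, 0.5041, 0.0000] → [0.3313, -1.0195, 1.2779, -0.9511, -0.3090, 0.0000]
J3: z=[0.2985, -0.9187, -0.2588] o=[-0.1926, 0.5927, -0.3477] → [0.2246, 0.4241, -1.2463, 0.2985, -0.9187, -0.2588]
J4: z=[0.2985, -0.9187, -0.2588] o=[-0.4700, 0.1205, -0.4599] → [0.2438, 0.3188, -0.8505, 0.2985, -0.9187, -0.2588]
J5: z=[0.2985, -0.9187, -0.2588] o=[-0.5809, 0.1852, -0.8176] → [-0.1015, 0.1834, -0.7679, 0.2985, -0.9187, -0.2588]
J6: z=[-0.2919, 0.1703, -0.9412] o=[-0.9309, -0.3457, -0.8051] → [-0.7648, -0.0166, 0.2342, -0.2919, 0.1703, -0.9412]
q̇ = J⁺·V = [0.0990, -0.3640, 0.6890, 0.6860, -0.6820, 0.1560]

0.0990 -0.3640 0.6890 0.6860 -0.6820 0.1560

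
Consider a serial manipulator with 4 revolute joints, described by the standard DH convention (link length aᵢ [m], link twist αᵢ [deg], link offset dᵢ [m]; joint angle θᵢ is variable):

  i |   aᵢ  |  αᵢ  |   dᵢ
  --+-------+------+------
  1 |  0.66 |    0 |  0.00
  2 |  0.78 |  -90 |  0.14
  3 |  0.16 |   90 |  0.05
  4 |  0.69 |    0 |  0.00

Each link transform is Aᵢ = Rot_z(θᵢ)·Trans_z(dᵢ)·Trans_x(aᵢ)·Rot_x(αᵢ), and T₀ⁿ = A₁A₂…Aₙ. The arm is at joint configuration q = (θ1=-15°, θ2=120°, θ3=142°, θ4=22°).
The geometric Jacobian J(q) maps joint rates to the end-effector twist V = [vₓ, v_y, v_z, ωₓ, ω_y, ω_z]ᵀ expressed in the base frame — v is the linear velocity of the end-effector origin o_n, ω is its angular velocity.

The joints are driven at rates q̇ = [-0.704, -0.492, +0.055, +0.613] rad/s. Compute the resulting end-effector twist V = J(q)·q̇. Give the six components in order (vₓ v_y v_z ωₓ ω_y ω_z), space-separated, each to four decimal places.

o_n = [0.3008, -0.1060, -0.3524]
J₁: ẑ×o_n = [0.1060, 0.3008, -0.0000], ω = ẑ
J2: z=[0.0000, 0.0000, 1.0000] o=[0.6375, -0.1708, 0.0000] → [-0.0648, -0.3367, 0.0000, 0.0000, 0.0000, 1.0000]
J3: z=[-0.9659, -0.2588, 0.0000] o=[0.4356, 0.5826, 0.1400] → [0.1274, -0.4756, 0.6302, -0.9659, -0.2588, 0.0000]
J4: z=[-0.1593, 0.5947, -0.7880] o=[0.4200, 0.4479, 0.0415] → [-0.6707, 0.0312, 0.1591, -0.1593, 0.5947, -0.7880]
V = J·q̇ = [-0.4468, -0.0531, 0.1322, -0.1508, 0.3503, -1.6791]

-0.4468 -0.0531 0.1322 -0.1508 0.3503 -1.6791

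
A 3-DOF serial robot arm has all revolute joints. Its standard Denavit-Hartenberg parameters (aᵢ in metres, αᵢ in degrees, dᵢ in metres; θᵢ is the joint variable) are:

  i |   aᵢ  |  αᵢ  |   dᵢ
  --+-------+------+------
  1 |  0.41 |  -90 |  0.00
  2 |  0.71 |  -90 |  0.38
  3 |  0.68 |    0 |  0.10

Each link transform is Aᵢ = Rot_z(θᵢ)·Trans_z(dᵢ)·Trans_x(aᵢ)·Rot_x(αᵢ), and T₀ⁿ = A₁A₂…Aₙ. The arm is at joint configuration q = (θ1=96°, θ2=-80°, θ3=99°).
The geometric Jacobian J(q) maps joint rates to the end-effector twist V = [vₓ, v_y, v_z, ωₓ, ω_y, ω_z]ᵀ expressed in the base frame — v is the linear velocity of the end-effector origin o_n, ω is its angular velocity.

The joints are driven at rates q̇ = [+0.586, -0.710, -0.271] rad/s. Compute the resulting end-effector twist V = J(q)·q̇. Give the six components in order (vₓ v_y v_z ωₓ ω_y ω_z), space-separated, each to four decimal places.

o_n = [0.2259, 0.6404, 0.5771]
J₁: ẑ×o_n = [-0.6404, 0.2259, 0.0000], ω = ẑ
J2: z=[-0.9945, -0.1045, 0.0000] o=[-0.0429, 0.4078, 0.0000] → [-0.0603, 0.5739, -0.2033, -0.9945, -0.1045, 0.0000]
J3: z=[-0.1029, 0.9794, -0.1736] o=[-0.4337, 0.4906, 0.6992] → [-0.0936, -0.1271, -0.6614, -0.1029, 0.9794, -0.1736]
V = J·q̇ = [-0.3071, -0.2407, 0.3236, 0.7340, -0.1912, 0.6331]

-0.3071 -0.2407 0.3236 0.7340 -0.1912 0.6331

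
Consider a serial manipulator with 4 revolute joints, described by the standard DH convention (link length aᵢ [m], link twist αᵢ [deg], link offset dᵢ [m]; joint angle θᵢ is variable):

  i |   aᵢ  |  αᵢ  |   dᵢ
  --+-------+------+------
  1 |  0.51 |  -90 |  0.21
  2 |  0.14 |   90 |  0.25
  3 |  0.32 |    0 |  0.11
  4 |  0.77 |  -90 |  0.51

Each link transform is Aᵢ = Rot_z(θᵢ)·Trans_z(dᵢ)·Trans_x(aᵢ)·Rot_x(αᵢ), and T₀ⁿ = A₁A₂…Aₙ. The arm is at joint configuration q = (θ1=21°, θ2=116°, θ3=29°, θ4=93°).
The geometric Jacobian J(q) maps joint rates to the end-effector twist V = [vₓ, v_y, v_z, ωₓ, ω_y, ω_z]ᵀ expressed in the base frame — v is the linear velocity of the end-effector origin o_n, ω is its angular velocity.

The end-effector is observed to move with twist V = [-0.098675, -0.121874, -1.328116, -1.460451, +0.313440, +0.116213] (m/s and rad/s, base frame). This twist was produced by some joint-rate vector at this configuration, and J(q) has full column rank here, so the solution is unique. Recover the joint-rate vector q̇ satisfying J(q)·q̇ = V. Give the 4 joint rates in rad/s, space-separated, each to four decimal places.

o_n = [0.6123, 1.3685, -0.0724]
J₁: ẑ×o_n = [-1.3685, 0.6123, 0.0000], ω = ẑ
J2: z=[-0.3584, 0.9336, 0.0000] o=[0.4761, 0.1828, 0.2100] → [-0.2637, -0.1012, -0.5521, -0.3584, 0.9336, 0.0000]
J3: z=[0.8391, 0.3221, -0.4384] o=[0.3292, 0.3942, 0.0842] → [0.3767, 0.0073, 0.7263, 0.8391, 0.3221, -0.4384]
J4: z=[0.8391, 0.3221, -0.4384] o=[0.2514, 0.5305, -0.2156] → [0.4135, -0.2784, 0.5869, 0.8391, 0.3221, -0.4384]
q̇ = J⁺·V = [-0.4940, 0.8160, -0.4350, -0.9570]

-0.4940 0.8160 -0.4350 -0.9570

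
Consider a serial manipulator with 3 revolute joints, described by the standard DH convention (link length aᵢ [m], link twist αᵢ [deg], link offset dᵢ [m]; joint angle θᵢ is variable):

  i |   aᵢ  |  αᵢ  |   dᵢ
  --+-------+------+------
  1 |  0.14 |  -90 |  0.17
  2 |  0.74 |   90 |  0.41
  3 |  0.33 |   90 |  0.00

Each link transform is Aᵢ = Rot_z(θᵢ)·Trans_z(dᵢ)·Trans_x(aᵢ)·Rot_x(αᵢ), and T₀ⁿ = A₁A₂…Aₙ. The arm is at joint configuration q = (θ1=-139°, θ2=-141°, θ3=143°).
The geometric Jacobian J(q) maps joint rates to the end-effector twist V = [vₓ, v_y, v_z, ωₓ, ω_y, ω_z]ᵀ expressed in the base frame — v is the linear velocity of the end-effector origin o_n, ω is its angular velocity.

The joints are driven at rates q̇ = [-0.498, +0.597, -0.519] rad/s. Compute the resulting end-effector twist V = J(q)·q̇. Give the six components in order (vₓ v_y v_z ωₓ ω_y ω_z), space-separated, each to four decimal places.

o_n = [0.5731, -0.3082, 0.4698]
J₁: ẑ×o_n = [0.3082, 0.5731, -0.0000], ω = ẑ
J2: z=[0.6561, -0.7547, 0.0000] o=[-0.1057, -0.0918, 0.1700] → [-0.2263, -0.1967, 0.3703, 0.6561, -0.7547, 0.0000]
J3: z=[0.4750, 0.4129, -0.7771] o=[0.5973, -0.0240, 0.6357] → [-0.2894, 0.0976, -0.1250, 0.4750, 0.4129, -0.7771]
V = J·q̇ = [-0.1384, -0.4535, 0.2859, 0.1452, -0.6648, -0.0947]

-0.1384 -0.4535 0.2859 0.1452 -0.6648 -0.0947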